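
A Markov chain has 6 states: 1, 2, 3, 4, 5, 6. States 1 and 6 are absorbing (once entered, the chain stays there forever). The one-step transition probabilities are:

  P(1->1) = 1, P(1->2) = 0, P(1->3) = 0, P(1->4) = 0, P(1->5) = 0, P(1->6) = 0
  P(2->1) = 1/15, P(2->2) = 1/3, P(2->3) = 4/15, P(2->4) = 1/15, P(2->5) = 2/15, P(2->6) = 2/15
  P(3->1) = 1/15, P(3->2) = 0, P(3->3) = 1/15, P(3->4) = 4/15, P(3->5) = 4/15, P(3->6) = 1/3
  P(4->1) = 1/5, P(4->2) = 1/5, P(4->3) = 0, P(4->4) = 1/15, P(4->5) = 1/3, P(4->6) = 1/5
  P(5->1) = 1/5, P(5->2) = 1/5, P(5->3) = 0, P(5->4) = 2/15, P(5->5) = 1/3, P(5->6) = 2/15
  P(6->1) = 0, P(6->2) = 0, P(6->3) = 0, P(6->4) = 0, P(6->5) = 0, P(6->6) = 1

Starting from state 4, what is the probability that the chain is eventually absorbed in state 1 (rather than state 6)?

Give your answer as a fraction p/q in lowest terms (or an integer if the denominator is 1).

Answer: 3555/7369

Derivation:
Let a_i = P(absorbed in 1 | start in state i).
Boundary conditions: a_1 = 1, a_6 = 0.
For each transient state i, a_i = sum_j P(i->j) * a_j:
  a_2 = 1/15*a_1 + 1/3*a_2 + 4/15*a_3 + 1/15*a_4 + 2/15*a_5 + 2/15*a_6
  a_3 = 1/15*a_1 + 0*a_2 + 1/15*a_3 + 4/15*a_4 + 4/15*a_5 + 1/3*a_6
  a_4 = 1/5*a_1 + 1/5*a_2 + 0*a_3 + 1/15*a_4 + 1/3*a_5 + 1/5*a_6
  a_5 = 1/5*a_1 + 1/5*a_2 + 0*a_3 + 2/15*a_4 + 1/3*a_5 + 2/15*a_6

Substituting a_1 = 1 and a_6 = 0, rearrange to (I - Q) a = r where r[i] = P(i -> 1):
  [2/3, -4/15, -1/15, -2/15] . (a_2, a_3, a_4, a_5) = 1/15
  [0, 14/15, -4/15, -4/15] . (a_2, a_3, a_4, a_5) = 1/15
  [-1/5, 0, 14/15, -1/3] . (a_2, a_3, a_4, a_5) = 1/5
  [-1/5, 0, -2/15, 2/3] . (a_2, a_3, a_4, a_5) = 1/5

Solving yields:
  a_2 = 2901/7369
  a_3 = 5251/14738
  a_4 = 3555/7369
  a_5 = 3792/7369

Starting state is 4, so the absorption probability is a_4 = 3555/7369.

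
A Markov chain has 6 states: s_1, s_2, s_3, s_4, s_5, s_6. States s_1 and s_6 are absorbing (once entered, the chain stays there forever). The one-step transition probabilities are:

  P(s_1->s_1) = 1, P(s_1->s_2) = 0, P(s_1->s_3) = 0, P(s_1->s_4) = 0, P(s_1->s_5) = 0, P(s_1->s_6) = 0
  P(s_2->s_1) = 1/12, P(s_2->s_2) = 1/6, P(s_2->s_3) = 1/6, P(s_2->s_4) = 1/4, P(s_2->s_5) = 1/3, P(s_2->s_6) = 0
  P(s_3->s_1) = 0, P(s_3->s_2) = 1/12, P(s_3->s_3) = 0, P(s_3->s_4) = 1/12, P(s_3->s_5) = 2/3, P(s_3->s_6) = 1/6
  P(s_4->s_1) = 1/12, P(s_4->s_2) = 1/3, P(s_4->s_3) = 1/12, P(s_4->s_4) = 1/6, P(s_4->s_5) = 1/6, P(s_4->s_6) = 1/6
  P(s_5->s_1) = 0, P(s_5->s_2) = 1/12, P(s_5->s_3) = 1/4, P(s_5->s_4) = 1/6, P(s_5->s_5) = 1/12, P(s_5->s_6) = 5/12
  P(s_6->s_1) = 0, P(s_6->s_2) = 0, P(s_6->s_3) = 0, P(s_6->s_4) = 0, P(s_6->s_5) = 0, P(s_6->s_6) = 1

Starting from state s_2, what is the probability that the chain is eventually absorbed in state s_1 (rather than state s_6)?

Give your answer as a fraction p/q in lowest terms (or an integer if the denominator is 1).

Let a_i = P(absorbed in s_1 | start in state i).
Boundary conditions: a_s_1 = 1, a_s_6 = 0.
For each transient state i, a_i = sum_j P(i->j) * a_j:
  a_s_2 = 1/12*a_s_1 + 1/6*a_s_2 + 1/6*a_s_3 + 1/4*a_s_4 + 1/3*a_s_5 + 0*a_s_6
  a_s_3 = 0*a_s_1 + 1/12*a_s_2 + 0*a_s_3 + 1/12*a_s_4 + 2/3*a_s_5 + 1/6*a_s_6
  a_s_4 = 1/12*a_s_1 + 1/3*a_s_2 + 1/12*a_s_3 + 1/6*a_s_4 + 1/6*a_s_5 + 1/6*a_s_6
  a_s_5 = 0*a_s_1 + 1/12*a_s_2 + 1/4*a_s_3 + 1/6*a_s_4 + 1/12*a_s_5 + 5/12*a_s_6

Substituting a_s_1 = 1 and a_s_6 = 0, rearrange to (I - Q) a = r where r[i] = P(i -> s_1):
  [5/6, -1/6, -1/4, -1/3] . (a_s_2, a_s_3, a_s_4, a_s_5) = 1/12
  [-1/12, 1, -1/12, -2/3] . (a_s_2, a_s_3, a_s_4, a_s_5) = 0
  [-1/3, -1/12, 5/6, -1/6] . (a_s_2, a_s_3, a_s_4, a_s_5) = 1/12
  [-1/12, -1/4, -1/6, 11/12] . (a_s_2, a_s_3, a_s_4, a_s_5) = 0

Solving yields:
  a_s_2 = 135/629
  a_s_3 = 57/629
  a_s_4 = 133/629
  a_s_5 = 52/629

Starting state is s_2, so the absorption probability is a_s_2 = 135/629.

Answer: 135/629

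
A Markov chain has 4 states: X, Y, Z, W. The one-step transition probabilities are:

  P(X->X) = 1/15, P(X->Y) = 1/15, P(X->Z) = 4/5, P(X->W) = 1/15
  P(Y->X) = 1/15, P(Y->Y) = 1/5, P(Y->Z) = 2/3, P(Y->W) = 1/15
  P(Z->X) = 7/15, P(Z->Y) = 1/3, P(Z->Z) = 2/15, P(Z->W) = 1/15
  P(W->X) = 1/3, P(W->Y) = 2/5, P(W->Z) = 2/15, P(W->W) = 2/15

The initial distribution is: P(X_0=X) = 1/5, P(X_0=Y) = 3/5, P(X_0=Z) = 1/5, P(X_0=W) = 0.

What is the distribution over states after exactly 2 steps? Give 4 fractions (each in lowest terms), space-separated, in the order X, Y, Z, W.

Answer: 359/1125 34/125 76/225 16/225

Derivation:
Propagating the distribution step by step (d_{t+1} = d_t * P):
d_0 = (X=1/5, Y=3/5, Z=1/5, W=0)
  d_1[X] = 1/5*1/15 + 3/5*1/15 + 1/5*7/15 + 0*1/3 = 11/75
  d_1[Y] = 1/5*1/15 + 3/5*1/5 + 1/5*1/3 + 0*2/5 = 1/5
  d_1[Z] = 1/5*4/5 + 3/5*2/3 + 1/5*2/15 + 0*2/15 = 44/75
  d_1[W] = 1/5*1/15 + 3/5*1/15 + 1/5*1/15 + 0*2/15 = 1/15
d_1 = (X=11/75, Y=1/5, Z=44/75, W=1/15)
  d_2[X] = 11/75*1/15 + 1/5*1/15 + 44/75*7/15 + 1/15*1/3 = 359/1125
  d_2[Y] = 11/75*1/15 + 1/5*1/5 + 44/75*1/3 + 1/15*2/5 = 34/125
  d_2[Z] = 11/75*4/5 + 1/5*2/3 + 44/75*2/15 + 1/15*2/15 = 76/225
  d_2[W] = 11/75*1/15 + 1/5*1/15 + 44/75*1/15 + 1/15*2/15 = 16/225
d_2 = (X=359/1125, Y=34/125, Z=76/225, W=16/225)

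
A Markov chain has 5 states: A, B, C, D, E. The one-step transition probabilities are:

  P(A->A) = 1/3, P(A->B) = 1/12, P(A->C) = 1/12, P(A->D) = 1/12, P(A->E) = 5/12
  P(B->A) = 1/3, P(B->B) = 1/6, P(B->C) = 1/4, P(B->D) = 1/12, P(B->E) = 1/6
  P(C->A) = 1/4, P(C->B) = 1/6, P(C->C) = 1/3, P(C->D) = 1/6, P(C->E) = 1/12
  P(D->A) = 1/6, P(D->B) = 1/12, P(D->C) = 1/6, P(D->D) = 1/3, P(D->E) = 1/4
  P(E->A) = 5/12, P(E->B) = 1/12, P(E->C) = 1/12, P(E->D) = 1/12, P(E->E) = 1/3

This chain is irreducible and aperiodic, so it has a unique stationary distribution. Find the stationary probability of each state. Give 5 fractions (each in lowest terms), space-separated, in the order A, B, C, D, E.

The stationary distribution satisfies pi = pi * P, i.e.:
  pi_A = 1/3*pi_A + 1/3*pi_B + 1/4*pi_C + 1/6*pi_D + 5/12*pi_E
  pi_B = 1/12*pi_A + 1/6*pi_B + 1/6*pi_C + 1/12*pi_D + 1/12*pi_E
  pi_C = 1/12*pi_A + 1/4*pi_B + 1/3*pi_C + 1/6*pi_D + 1/12*pi_E
  pi_D = 1/12*pi_A + 1/12*pi_B + 1/6*pi_C + 1/3*pi_D + 1/12*pi_E
  pi_E = 5/12*pi_A + 1/6*pi_B + 1/12*pi_C + 1/4*pi_D + 1/3*pi_E
with normalization: pi_A + pi_B + pi_C + pi_D + pi_E = 1.

Using the first 4 balance equations plus normalization, the linear system A*pi = b is:
  [-2/3, 1/3, 1/4, 1/6, 5/12] . pi = 0
  [1/12, -5/6, 1/6, 1/12, 1/12] . pi = 0
  [1/12, 1/4, -2/3, 1/6, 1/12] . pi = 0
  [1/12, 1/12, 1/6, -2/3, 1/12] . pi = 0
  [1, 1, 1, 1, 1] . pi = 1

Solving yields:
  pi_A = 1817/5603
  pi_B = 45/431
  pi_C = 64/431
  pi_D = 55/431
  pi_E = 1654/5603

Verification (pi * P):
  1817/5603*1/3 + 45/431*1/3 + 64/431*1/4 + 55/431*1/6 + 1654/5603*5/12 = 1817/5603 = pi_A  (ok)
  1817/5603*1/12 + 45/431*1/6 + 64/431*1/6 + 55/431*1/12 + 1654/5603*1/12 = 45/431 = pi_B  (ok)
  1817/5603*1/12 + 45/431*1/4 + 64/431*1/3 + 55/431*1/6 + 1654/5603*1/12 = 64/431 = pi_C  (ok)
  1817/5603*1/12 + 45/431*1/12 + 64/431*1/6 + 55/431*1/3 + 1654/5603*1/12 = 55/431 = pi_D  (ok)
  1817/5603*5/12 + 45/431*1/6 + 64/431*1/12 + 55/431*1/4 + 1654/5603*1/3 = 1654/5603 = pi_E  (ok)

Answer: 1817/5603 45/431 64/431 55/431 1654/5603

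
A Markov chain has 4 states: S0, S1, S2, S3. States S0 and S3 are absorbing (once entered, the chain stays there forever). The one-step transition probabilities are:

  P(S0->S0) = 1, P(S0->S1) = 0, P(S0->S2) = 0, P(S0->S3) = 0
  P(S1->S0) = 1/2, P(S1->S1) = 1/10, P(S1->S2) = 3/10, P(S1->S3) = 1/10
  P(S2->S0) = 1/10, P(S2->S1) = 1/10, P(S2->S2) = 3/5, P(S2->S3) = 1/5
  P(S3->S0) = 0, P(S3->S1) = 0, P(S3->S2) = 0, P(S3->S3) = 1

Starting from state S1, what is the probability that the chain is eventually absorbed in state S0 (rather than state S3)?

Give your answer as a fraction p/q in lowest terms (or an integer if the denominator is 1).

Answer: 23/33

Derivation:
Let a_i = P(absorbed in S0 | start in state i).
Boundary conditions: a_S0 = 1, a_S3 = 0.
For each transient state i, a_i = sum_j P(i->j) * a_j:
  a_S1 = 1/2*a_S0 + 1/10*a_S1 + 3/10*a_S2 + 1/10*a_S3
  a_S2 = 1/10*a_S0 + 1/10*a_S1 + 3/5*a_S2 + 1/5*a_S3

Substituting a_S0 = 1 and a_S3 = 0, rearrange to (I - Q) a = r where r[i] = P(i -> S0):
  [9/10, -3/10] . (a_S1, a_S2) = 1/2
  [-1/10, 2/5] . (a_S1, a_S2) = 1/10

Solving yields:
  a_S1 = 23/33
  a_S2 = 14/33

Starting state is S1, so the absorption probability is a_S1 = 23/33.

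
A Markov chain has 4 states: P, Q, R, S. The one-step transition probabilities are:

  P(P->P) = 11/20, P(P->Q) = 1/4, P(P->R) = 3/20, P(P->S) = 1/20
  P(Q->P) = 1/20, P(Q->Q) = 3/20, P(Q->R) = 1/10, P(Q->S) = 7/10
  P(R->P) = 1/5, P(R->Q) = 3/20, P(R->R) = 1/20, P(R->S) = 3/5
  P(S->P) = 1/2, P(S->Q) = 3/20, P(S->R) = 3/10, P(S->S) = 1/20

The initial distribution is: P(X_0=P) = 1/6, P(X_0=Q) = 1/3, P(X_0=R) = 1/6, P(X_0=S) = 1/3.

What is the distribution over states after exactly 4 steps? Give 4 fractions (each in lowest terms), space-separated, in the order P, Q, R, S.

Propagating the distribution step by step (d_{t+1} = d_t * P):
d_0 = (P=1/6, Q=1/3, R=1/6, S=1/3)
  d_1[P] = 1/6*11/20 + 1/3*1/20 + 1/6*1/5 + 1/3*1/2 = 37/120
  d_1[Q] = 1/6*1/4 + 1/3*3/20 + 1/6*3/20 + 1/3*3/20 = 1/6
  d_1[R] = 1/6*3/20 + 1/3*1/10 + 1/6*1/20 + 1/3*3/10 = 1/6
  d_1[S] = 1/6*1/20 + 1/3*7/10 + 1/6*3/5 + 1/3*1/20 = 43/120
d_1 = (P=37/120, Q=1/6, R=1/6, S=43/120)
  d_2[P] = 37/120*11/20 + 1/6*1/20 + 1/6*1/5 + 43/120*1/2 = 937/2400
  d_2[Q] = 37/120*1/4 + 1/6*3/20 + 1/6*3/20 + 43/120*3/20 = 217/1200
  d_2[R] = 37/120*3/20 + 1/6*1/10 + 1/6*1/20 + 43/120*3/10 = 143/800
  d_2[S] = 37/120*1/20 + 1/6*7/10 + 1/6*3/5 + 43/120*1/20 = 1/4
d_2 = (P=937/2400, Q=217/1200, R=143/800, S=1/4)
  d_3[P] = 937/2400*11/20 + 217/1200*1/20 + 143/800*1/5 + 1/4*1/2 = 18457/48000
  d_3[Q] = 937/2400*1/4 + 217/1200*3/20 + 143/800*3/20 + 1/4*3/20 = 4537/24000
  d_3[R] = 937/2400*3/20 + 217/1200*1/10 + 143/800*1/20 + 1/4*3/10 = 1927/12000
  d_3[S] = 937/2400*1/20 + 217/1200*7/10 + 143/800*3/5 + 1/4*1/20 = 12761/48000
d_3 = (P=18457/48000, Q=4537/24000, R=1927/12000, S=12761/48000)
  d_4[P] = 18457/48000*11/20 + 4537/24000*1/20 + 1927/12000*1/5 + 12761/48000*1/2 = 370543/960000
  d_4[Q] = 18457/48000*1/4 + 4537/24000*3/20 + 1927/12000*3/20 + 12761/48000*3/20 = 90457/480000
  d_4[R] = 18457/48000*3/20 + 4537/24000*1/10 + 1927/12000*1/20 + 12761/48000*3/10 = 157793/960000
  d_4[S] = 18457/48000*1/20 + 4537/24000*7/10 + 1927/12000*3/5 + 12761/48000*1/20 = 1003/3840
d_4 = (P=370543/960000, Q=90457/480000, R=157793/960000, S=1003/3840)

Answer: 370543/960000 90457/480000 157793/960000 1003/3840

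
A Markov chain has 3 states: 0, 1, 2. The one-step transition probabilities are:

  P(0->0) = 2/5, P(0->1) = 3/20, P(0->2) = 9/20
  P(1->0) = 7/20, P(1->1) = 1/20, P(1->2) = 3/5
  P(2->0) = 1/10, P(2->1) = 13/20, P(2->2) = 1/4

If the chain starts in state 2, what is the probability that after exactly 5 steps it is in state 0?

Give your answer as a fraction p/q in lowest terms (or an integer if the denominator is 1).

Answer: 3197/12500

Derivation:
Computing P^5 by repeated multiplication:
P^1 =
  0: [2/5, 3/20, 9/20]
  1: [7/20, 1/20, 3/5]
  2: [1/10, 13/20, 1/4]
P^2 =
  0: [103/400, 9/25, 153/400]
  1: [87/400, 89/200, 27/80]
  2: [117/400, 21/100, 199/400]
P^3 =
  0: [1069/4000, 1221/4000, 171/400]
  1: [553/2000, 1097/4000, 1797/4000]
  2: [961/4000, 1511/4000, 191/500]
P^4 =
  0: [20519/80000, 13329/40000, 32823/80000]
  1: [20121/80000, 217/625, 32103/80000]
  2: [21321/80000, 12129/40000, 34421/80000]
P^5 =
  0: [104101/400000, 257457/800000, 334341/800000]
  1: [209803/800000, 252739/800000, 168729/400000]
  2: [3197/12500, 267847/800000, 65509/160000]

(P^5)[2 -> 0] = 3197/12500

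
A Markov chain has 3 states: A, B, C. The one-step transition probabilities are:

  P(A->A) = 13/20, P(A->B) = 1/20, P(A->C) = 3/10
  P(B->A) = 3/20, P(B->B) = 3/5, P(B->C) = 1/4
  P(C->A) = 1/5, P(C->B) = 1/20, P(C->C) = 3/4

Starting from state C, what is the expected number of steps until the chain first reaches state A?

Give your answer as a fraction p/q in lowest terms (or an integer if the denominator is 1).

Let h_i = expected steps to first reach A from state i.
Boundary: h_A = 0.
First-step equations for the other states:
  h_B = 1 + 3/20*h_A + 3/5*h_B + 1/4*h_C
  h_C = 1 + 1/5*h_A + 1/20*h_B + 3/4*h_C

Substituting h_A = 0 and rearranging gives the linear system (I - Q) h = 1:
  [2/5, -1/4] . (h_B, h_C) = 1
  [-1/20, 1/4] . (h_B, h_C) = 1

Solving yields:
  h_B = 40/7
  h_C = 36/7

Starting state is C, so the expected hitting time is h_C = 36/7.

Answer: 36/7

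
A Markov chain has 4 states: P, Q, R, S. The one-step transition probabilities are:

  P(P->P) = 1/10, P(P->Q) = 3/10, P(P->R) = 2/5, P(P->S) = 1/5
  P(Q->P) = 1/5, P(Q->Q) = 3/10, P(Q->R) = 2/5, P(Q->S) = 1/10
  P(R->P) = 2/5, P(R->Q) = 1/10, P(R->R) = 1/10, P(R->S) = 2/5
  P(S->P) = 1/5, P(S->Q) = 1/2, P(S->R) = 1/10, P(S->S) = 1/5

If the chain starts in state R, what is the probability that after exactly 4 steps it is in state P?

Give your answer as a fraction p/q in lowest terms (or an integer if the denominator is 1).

Computing P^4 by repeated multiplication:
P^1 =
  P: [1/10, 3/10, 2/5, 1/5]
  Q: [1/5, 3/10, 2/5, 1/10]
  R: [2/5, 1/10, 1/10, 2/5]
  S: [1/5, 1/2, 1/10, 1/5]
P^2 =
  P: [27/100, 13/50, 11/50, 1/4]
  Q: [13/50, 6/25, 1/4, 1/4]
  R: [9/50, 9/25, 1/4, 21/100]
  S: [1/5, 8/25, 31/100, 17/100]
P^3 =
  P: [217/1000, 153/500, 259/1000, 109/500]
  Q: [28/125, 3/10, 1/4, 113/500]
  R: [29/125, 73/250, 131/500, 107/500]
  S: [121/500, 34/125, 32/125, 23/100]
P^4 =
  P: [2301/10000, 1459/5000, 2569/10000, 553/2500]
  Q: [569/2500, 369/1250, 643/2500, 11/50]
  R: [573/2500, 363/1250, 643/2500, 279/1250]
  S: [227/1000, 737/2500, 1271/5000, 28/125]

(P^4)[R -> P] = 573/2500

Answer: 573/2500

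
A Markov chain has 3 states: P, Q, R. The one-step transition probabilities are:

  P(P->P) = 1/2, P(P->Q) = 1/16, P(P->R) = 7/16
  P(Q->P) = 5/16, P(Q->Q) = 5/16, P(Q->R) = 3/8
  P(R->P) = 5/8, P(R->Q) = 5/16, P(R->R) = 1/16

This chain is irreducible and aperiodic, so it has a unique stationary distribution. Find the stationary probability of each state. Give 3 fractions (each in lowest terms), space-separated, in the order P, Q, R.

Answer: 135/268 25/134 83/268

Derivation:
The stationary distribution satisfies pi = pi * P, i.e.:
  pi_P = 1/2*pi_P + 5/16*pi_Q + 5/8*pi_R
  pi_Q = 1/16*pi_P + 5/16*pi_Q + 5/16*pi_R
  pi_R = 7/16*pi_P + 3/8*pi_Q + 1/16*pi_R
with normalization: pi_P + pi_Q + pi_R = 1.

Using the first 2 balance equations plus normalization, the linear system A*pi = b is:
  [-1/2, 5/16, 5/8] . pi = 0
  [1/16, -11/16, 5/16] . pi = 0
  [1, 1, 1] . pi = 1

Solving yields:
  pi_P = 135/268
  pi_Q = 25/134
  pi_R = 83/268

Verification (pi * P):
  135/268*1/2 + 25/134*5/16 + 83/268*5/8 = 135/268 = pi_P  (ok)
  135/268*1/16 + 25/134*5/16 + 83/268*5/16 = 25/134 = pi_Q  (ok)
  135/268*7/16 + 25/134*3/8 + 83/268*1/16 = 83/268 = pi_R  (ok)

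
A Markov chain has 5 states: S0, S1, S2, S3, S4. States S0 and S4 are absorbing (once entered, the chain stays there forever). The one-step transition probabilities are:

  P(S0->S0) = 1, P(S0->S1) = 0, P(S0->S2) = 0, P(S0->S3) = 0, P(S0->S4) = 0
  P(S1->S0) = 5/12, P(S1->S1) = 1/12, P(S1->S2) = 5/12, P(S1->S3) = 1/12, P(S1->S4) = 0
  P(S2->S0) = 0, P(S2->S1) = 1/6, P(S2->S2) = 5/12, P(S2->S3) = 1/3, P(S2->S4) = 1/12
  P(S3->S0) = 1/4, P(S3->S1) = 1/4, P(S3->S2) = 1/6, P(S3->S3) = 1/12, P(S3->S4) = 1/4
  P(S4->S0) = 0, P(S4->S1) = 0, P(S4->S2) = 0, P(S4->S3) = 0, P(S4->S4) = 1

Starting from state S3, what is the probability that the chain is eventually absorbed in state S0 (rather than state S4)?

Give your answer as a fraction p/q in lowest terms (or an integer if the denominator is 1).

Answer: 163/282

Derivation:
Let a_i = P(absorbed in S0 | start in state i).
Boundary conditions: a_S0 = 1, a_S4 = 0.
For each transient state i, a_i = sum_j P(i->j) * a_j:
  a_S1 = 5/12*a_S0 + 1/12*a_S1 + 5/12*a_S2 + 1/12*a_S3 + 0*a_S4
  a_S2 = 0*a_S0 + 1/6*a_S1 + 5/12*a_S2 + 1/3*a_S3 + 1/12*a_S4
  a_S3 = 1/4*a_S0 + 1/4*a_S1 + 1/6*a_S2 + 1/12*a_S3 + 1/4*a_S4

Substituting a_S0 = 1 and a_S4 = 0, rearrange to (I - Q) a = r where r[i] = P(i -> S0):
  [11/12, -5/12, -1/12] . (a_S1, a_S2, a_S3) = 5/12
  [-1/6, 7/12, -1/3] . (a_S1, a_S2, a_S3) = 0
  [-1/4, -1/6, 11/12] . (a_S1, a_S2, a_S3) = 1/4

Solving yields:
  a_S1 = 71/94
  a_S2 = 77/141
  a_S3 = 163/282

Starting state is S3, so the absorption probability is a_S3 = 163/282.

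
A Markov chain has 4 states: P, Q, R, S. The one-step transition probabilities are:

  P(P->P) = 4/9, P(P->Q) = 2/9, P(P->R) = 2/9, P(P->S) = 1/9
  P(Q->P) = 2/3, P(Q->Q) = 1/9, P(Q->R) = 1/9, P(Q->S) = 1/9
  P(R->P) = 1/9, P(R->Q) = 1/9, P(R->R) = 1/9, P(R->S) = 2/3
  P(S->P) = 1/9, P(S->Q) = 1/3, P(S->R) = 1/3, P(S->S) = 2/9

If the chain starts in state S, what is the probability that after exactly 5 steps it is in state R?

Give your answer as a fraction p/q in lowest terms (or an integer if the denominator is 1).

Answer: 4066/19683

Derivation:
Computing P^5 by repeated multiplication:
P^1 =
  P: [4/9, 2/9, 2/9, 1/9]
  Q: [2/3, 1/9, 1/9, 1/9]
  R: [1/9, 1/9, 1/9, 2/3]
  S: [1/9, 1/3, 1/3, 2/9]
P^2 =
  P: [31/81, 5/27, 5/27, 20/81]
  Q: [32/81, 17/81, 17/81, 5/27]
  R: [17/81, 22/81, 22/81, 20/81]
  S: [1/3, 14/81, 14/81, 26/81]
P^3 =
  P: [83/243, 152/729, 152/729, 176/729]
  Q: [262/729, 143/729, 143/729, 181/729]
  R: [242/729, 46/243, 46/243, 211/729]
  S: [232/729, 160/729, 160/729, 59/243]
P^4 =
  P: [2236/6561, 1330/6561, 1330/6561, 185/729]
  Q: [2230/6561, 451/2187, 451/2187, 1625/6561]
  R: [715/2187, 1393/6561, 1393/6561, 1630/6561]
  S: [2225/6561, 1315/6561, 1315/6561, 1706/6561]
P^5 =
  P: [19919/59049, 12127/59049, 12127/59049, 14876/59049]
  Q: [2224/6561, 12041/59049, 12041/59049, 14951/59049]
  R: [19961/59049, 11966/59049, 11966/59049, 1684/6561]
  S: [19811/59049, 4066/19683, 4066/19683, 14842/59049]

(P^5)[S -> R] = 4066/19683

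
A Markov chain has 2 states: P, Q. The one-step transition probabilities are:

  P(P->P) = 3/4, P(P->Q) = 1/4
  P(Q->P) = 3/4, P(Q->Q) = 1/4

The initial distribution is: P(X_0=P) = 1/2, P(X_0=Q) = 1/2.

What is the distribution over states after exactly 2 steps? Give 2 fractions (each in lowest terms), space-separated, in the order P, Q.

Propagating the distribution step by step (d_{t+1} = d_t * P):
d_0 = (P=1/2, Q=1/2)
  d_1[P] = 1/2*3/4 + 1/2*3/4 = 3/4
  d_1[Q] = 1/2*1/4 + 1/2*1/4 = 1/4
d_1 = (P=3/4, Q=1/4)
  d_2[P] = 3/4*3/4 + 1/4*3/4 = 3/4
  d_2[Q] = 3/4*1/4 + 1/4*1/4 = 1/4
d_2 = (P=3/4, Q=1/4)

Answer: 3/4 1/4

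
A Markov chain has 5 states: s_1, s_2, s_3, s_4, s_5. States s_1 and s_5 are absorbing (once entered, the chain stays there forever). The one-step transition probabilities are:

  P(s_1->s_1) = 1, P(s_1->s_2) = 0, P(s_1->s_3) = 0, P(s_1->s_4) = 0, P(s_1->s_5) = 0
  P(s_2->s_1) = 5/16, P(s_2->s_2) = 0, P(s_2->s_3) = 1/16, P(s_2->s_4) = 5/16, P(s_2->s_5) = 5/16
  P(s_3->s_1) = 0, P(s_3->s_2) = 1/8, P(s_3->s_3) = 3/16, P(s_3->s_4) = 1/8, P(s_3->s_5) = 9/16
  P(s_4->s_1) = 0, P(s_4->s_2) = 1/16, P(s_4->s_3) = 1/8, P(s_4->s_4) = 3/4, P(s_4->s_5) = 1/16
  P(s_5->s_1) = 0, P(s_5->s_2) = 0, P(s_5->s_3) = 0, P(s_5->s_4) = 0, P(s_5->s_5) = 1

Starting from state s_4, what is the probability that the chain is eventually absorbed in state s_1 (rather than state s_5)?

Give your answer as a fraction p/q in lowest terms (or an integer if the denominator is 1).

Let a_i = P(absorbed in s_1 | start in state i).
Boundary conditions: a_s_1 = 1, a_s_5 = 0.
For each transient state i, a_i = sum_j P(i->j) * a_j:
  a_s_2 = 5/16*a_s_1 + 0*a_s_2 + 1/16*a_s_3 + 5/16*a_s_4 + 5/16*a_s_5
  a_s_3 = 0*a_s_1 + 1/8*a_s_2 + 3/16*a_s_3 + 1/8*a_s_4 + 9/16*a_s_5
  a_s_4 = 0*a_s_1 + 1/16*a_s_2 + 1/8*a_s_3 + 3/4*a_s_4 + 1/16*a_s_5

Substituting a_s_1 = 1 and a_s_5 = 0, rearrange to (I - Q) a = r where r[i] = P(i -> s_1):
  [1, -1/16, -5/16] . (a_s_2, a_s_3, a_s_4) = 5/16
  [-1/8, 13/16, -1/8] . (a_s_2, a_s_3, a_s_4) = 0
  [-1/16, -1/8, 1/4] . (a_s_2, a_s_3, a_s_4) = 0

Solving yields:
  a_s_2 = 240/673
  a_s_3 = 50/673
  a_s_4 = 85/673

Starting state is s_4, so the absorption probability is a_s_4 = 85/673.

Answer: 85/673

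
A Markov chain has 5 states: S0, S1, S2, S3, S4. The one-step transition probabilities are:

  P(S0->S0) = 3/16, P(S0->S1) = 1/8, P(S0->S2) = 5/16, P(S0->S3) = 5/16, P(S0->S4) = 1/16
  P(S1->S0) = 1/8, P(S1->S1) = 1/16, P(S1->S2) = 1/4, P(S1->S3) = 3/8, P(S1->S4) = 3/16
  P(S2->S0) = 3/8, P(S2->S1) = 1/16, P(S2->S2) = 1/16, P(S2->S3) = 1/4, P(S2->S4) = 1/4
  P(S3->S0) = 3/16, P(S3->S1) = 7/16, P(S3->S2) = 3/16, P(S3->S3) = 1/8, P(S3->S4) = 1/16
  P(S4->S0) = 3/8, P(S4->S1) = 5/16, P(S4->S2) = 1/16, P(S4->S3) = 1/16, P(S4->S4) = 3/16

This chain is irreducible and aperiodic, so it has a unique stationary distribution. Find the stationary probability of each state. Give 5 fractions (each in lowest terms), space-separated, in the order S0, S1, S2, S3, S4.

The stationary distribution satisfies pi = pi * P, i.e.:
  pi_S0 = 3/16*pi_S0 + 1/8*pi_S1 + 3/8*pi_S2 + 3/16*pi_S3 + 3/8*pi_S4
  pi_S1 = 1/8*pi_S0 + 1/16*pi_S1 + 1/16*pi_S2 + 7/16*pi_S3 + 5/16*pi_S4
  pi_S2 = 5/16*pi_S0 + 1/4*pi_S1 + 1/16*pi_S2 + 3/16*pi_S3 + 1/16*pi_S4
  pi_S3 = 5/16*pi_S0 + 3/8*pi_S1 + 1/4*pi_S2 + 1/8*pi_S3 + 1/16*pi_S4
  pi_S4 = 1/16*pi_S0 + 3/16*pi_S1 + 1/4*pi_S2 + 1/16*pi_S3 + 3/16*pi_S4
with normalization: pi_S0 + pi_S1 + pi_S2 + pi_S3 + pi_S4 = 1.

Using the first 4 balance equations plus normalization, the linear system A*pi = b is:
  [-13/16, 1/8, 3/8, 3/16, 3/8] . pi = 0
  [1/8, -15/16, 1/16, 7/16, 5/16] . pi = 0
  [5/16, 1/4, -15/16, 3/16, 1/16] . pi = 0
  [5/16, 3/8, 1/4, -7/8, 1/16] . pi = 0
  [1, 1, 1, 1, 1] . pi = 1

Solving yields:
  pi_S0 = 7107/30031
  pi_S1 = 6013/30031
  pi_S2 = 16981/90093
  pi_S3 = 21101/90093
  pi_S4 = 4217/30031

Verification (pi * P):
  7107/30031*3/16 + 6013/30031*1/8 + 16981/90093*3/8 + 21101/90093*3/16 + 4217/30031*3/8 = 7107/30031 = pi_S0  (ok)
  7107/30031*1/8 + 6013/30031*1/16 + 16981/90093*1/16 + 21101/90093*7/16 + 4217/30031*5/16 = 6013/30031 = pi_S1  (ok)
  7107/30031*5/16 + 6013/30031*1/4 + 16981/90093*1/16 + 21101/90093*3/16 + 4217/30031*1/16 = 16981/90093 = pi_S2  (ok)
  7107/30031*5/16 + 6013/30031*3/8 + 16981/90093*1/4 + 21101/90093*1/8 + 4217/30031*1/16 = 21101/90093 = pi_S3  (ok)
  7107/30031*1/16 + 6013/30031*3/16 + 16981/90093*1/4 + 21101/90093*1/16 + 4217/30031*3/16 = 4217/30031 = pi_S4  (ok)

Answer: 7107/30031 6013/30031 16981/90093 21101/90093 4217/30031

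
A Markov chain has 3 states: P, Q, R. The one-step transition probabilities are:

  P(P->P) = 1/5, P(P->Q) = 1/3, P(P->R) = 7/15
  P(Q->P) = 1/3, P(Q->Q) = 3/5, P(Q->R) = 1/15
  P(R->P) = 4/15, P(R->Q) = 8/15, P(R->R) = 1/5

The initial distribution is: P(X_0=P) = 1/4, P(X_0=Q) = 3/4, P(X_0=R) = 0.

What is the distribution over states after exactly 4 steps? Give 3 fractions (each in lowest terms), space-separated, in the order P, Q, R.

Answer: 14273/50625 25871/50625 10481/50625

Derivation:
Propagating the distribution step by step (d_{t+1} = d_t * P):
d_0 = (P=1/4, Q=3/4, R=0)
  d_1[P] = 1/4*1/5 + 3/4*1/3 + 0*4/15 = 3/10
  d_1[Q] = 1/4*1/3 + 3/4*3/5 + 0*8/15 = 8/15
  d_1[R] = 1/4*7/15 + 3/4*1/15 + 0*1/5 = 1/6
d_1 = (P=3/10, Q=8/15, R=1/6)
  d_2[P] = 3/10*1/5 + 8/15*1/3 + 1/6*4/15 = 127/450
  d_2[Q] = 3/10*1/3 + 8/15*3/5 + 1/6*8/15 = 229/450
  d_2[R] = 3/10*7/15 + 8/15*1/15 + 1/6*1/5 = 47/225
d_2 = (P=127/450, Q=229/450, R=47/225)
  d_3[P] = 127/450*1/5 + 229/450*1/3 + 47/225*4/15 = 317/1125
  d_3[Q] = 127/450*1/3 + 229/450*3/5 + 47/225*8/15 = 1724/3375
  d_3[R] = 127/450*7/15 + 229/450*1/15 + 47/225*1/5 = 28/135
d_3 = (P=317/1125, Q=1724/3375, R=28/135)
  d_4[P] = 317/1125*1/5 + 1724/3375*1/3 + 28/135*4/15 = 14273/50625
  d_4[Q] = 317/1125*1/3 + 1724/3375*3/5 + 28/135*8/15 = 25871/50625
  d_4[R] = 317/1125*7/15 + 1724/3375*1/15 + 28/135*1/5 = 10481/50625
d_4 = (P=14273/50625, Q=25871/50625, R=10481/50625)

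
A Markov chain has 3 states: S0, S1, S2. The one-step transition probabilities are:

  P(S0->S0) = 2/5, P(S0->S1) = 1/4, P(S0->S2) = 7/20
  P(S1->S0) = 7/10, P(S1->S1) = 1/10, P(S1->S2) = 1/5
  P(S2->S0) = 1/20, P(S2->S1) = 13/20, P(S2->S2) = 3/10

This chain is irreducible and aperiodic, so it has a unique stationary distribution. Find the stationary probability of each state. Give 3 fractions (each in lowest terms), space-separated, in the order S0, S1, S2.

The stationary distribution satisfies pi = pi * P, i.e.:
  pi_S0 = 2/5*pi_S0 + 7/10*pi_S1 + 1/20*pi_S2
  pi_S1 = 1/4*pi_S0 + 1/10*pi_S1 + 13/20*pi_S2
  pi_S2 = 7/20*pi_S0 + 1/5*pi_S1 + 3/10*pi_S2
with normalization: pi_S0 + pi_S1 + pi_S2 = 1.

Using the first 2 balance equations plus normalization, the linear system A*pi = b is:
  [-3/5, 7/10, 1/20] . pi = 0
  [1/4, -9/10, 13/20] . pi = 0
  [1, 1, 1] . pi = 1

Solving yields:
  pi_S0 = 200/507
  pi_S1 = 161/507
  pi_S2 = 146/507

Verification (pi * P):
  200/507*2/5 + 161/507*7/10 + 146/507*1/20 = 200/507 = pi_S0  (ok)
  200/507*1/4 + 161/507*1/10 + 146/507*13/20 = 161/507 = pi_S1  (ok)
  200/507*7/20 + 161/507*1/5 + 146/507*3/10 = 146/507 = pi_S2  (ok)

Answer: 200/507 161/507 146/507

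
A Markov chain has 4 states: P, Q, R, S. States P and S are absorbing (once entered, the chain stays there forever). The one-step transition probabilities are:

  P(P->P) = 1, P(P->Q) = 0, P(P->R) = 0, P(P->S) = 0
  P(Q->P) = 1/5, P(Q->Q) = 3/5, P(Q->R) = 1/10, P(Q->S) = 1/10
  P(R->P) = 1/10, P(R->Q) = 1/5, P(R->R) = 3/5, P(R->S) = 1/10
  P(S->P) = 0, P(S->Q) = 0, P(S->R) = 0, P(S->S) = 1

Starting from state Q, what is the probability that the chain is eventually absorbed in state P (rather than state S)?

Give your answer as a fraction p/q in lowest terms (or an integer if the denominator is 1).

Let a_i = P(absorbed in P | start in state i).
Boundary conditions: a_P = 1, a_S = 0.
For each transient state i, a_i = sum_j P(i->j) * a_j:
  a_Q = 1/5*a_P + 3/5*a_Q + 1/10*a_R + 1/10*a_S
  a_R = 1/10*a_P + 1/5*a_Q + 3/5*a_R + 1/10*a_S

Substituting a_P = 1 and a_S = 0, rearrange to (I - Q) a = r where r[i] = P(i -> P):
  [2/5, -1/10] . (a_Q, a_R) = 1/5
  [-1/5, 2/5] . (a_Q, a_R) = 1/10

Solving yields:
  a_Q = 9/14
  a_R = 4/7

Starting state is Q, so the absorption probability is a_Q = 9/14.

Answer: 9/14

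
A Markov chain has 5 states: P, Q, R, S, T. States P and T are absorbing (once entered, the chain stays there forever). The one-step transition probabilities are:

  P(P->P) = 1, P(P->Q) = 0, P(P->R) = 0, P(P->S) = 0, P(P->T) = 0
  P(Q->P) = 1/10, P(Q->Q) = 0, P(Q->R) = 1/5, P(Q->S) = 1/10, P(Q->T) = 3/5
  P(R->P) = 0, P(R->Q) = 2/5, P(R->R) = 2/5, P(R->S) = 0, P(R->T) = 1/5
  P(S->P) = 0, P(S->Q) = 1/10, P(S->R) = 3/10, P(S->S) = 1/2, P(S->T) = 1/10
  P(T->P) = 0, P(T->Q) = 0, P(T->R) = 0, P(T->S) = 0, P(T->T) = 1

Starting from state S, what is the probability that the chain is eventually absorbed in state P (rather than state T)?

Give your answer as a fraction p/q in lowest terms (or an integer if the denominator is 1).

Let a_i = P(absorbed in P | start in state i).
Boundary conditions: a_P = 1, a_T = 0.
For each transient state i, a_i = sum_j P(i->j) * a_j:
  a_Q = 1/10*a_P + 0*a_Q + 1/5*a_R + 1/10*a_S + 3/5*a_T
  a_R = 0*a_P + 2/5*a_Q + 2/5*a_R + 0*a_S + 1/5*a_T
  a_S = 0*a_P + 1/10*a_Q + 3/10*a_R + 1/2*a_S + 1/10*a_T

Substituting a_P = 1 and a_T = 0, rearrange to (I - Q) a = r where r[i] = P(i -> P):
  [1, -1/5, -1/10] . (a_Q, a_R, a_S) = 1/10
  [-2/5, 3/5, 0] . (a_Q, a_R, a_S) = 0
  [-1/10, -3/10, 1/2] . (a_Q, a_R, a_S) = 0

Solving yields:
  a_Q = 15/121
  a_R = 10/121
  a_S = 9/121

Starting state is S, so the absorption probability is a_S = 9/121.

Answer: 9/121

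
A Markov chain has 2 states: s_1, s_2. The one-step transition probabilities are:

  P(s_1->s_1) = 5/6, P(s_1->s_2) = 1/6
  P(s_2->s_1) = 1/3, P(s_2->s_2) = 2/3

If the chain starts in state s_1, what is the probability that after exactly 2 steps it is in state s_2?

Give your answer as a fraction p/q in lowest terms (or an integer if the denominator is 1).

Computing P^2 by repeated multiplication:
P^1 =
  s_1: [5/6, 1/6]
  s_2: [1/3, 2/3]
P^2 =
  s_1: [3/4, 1/4]
  s_2: [1/2, 1/2]

(P^2)[s_1 -> s_2] = 1/4

Answer: 1/4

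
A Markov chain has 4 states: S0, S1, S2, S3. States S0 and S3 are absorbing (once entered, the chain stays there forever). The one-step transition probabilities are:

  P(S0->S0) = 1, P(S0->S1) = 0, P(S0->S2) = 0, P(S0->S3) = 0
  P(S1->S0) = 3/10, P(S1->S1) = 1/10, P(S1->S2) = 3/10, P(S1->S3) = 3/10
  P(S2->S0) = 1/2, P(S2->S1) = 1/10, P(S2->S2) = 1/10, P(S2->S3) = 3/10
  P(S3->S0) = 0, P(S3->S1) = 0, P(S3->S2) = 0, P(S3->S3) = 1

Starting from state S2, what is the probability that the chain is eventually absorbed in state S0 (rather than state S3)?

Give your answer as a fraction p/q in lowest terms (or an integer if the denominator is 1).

Answer: 8/13

Derivation:
Let a_i = P(absorbed in S0 | start in state i).
Boundary conditions: a_S0 = 1, a_S3 = 0.
For each transient state i, a_i = sum_j P(i->j) * a_j:
  a_S1 = 3/10*a_S0 + 1/10*a_S1 + 3/10*a_S2 + 3/10*a_S3
  a_S2 = 1/2*a_S0 + 1/10*a_S1 + 1/10*a_S2 + 3/10*a_S3

Substituting a_S0 = 1 and a_S3 = 0, rearrange to (I - Q) a = r where r[i] = P(i -> S0):
  [9/10, -3/10] . (a_S1, a_S2) = 3/10
  [-1/10, 9/10] . (a_S1, a_S2) = 1/2

Solving yields:
  a_S1 = 7/13
  a_S2 = 8/13

Starting state is S2, so the absorption probability is a_S2 = 8/13.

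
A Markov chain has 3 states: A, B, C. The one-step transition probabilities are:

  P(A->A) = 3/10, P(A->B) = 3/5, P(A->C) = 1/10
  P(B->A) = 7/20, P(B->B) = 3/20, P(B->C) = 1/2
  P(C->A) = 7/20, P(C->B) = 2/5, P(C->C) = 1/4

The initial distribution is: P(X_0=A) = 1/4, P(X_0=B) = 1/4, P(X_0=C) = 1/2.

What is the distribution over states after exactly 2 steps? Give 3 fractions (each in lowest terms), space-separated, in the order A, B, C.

Answer: 533/1600 593/1600 237/800

Derivation:
Propagating the distribution step by step (d_{t+1} = d_t * P):
d_0 = (A=1/4, B=1/4, C=1/2)
  d_1[A] = 1/4*3/10 + 1/4*7/20 + 1/2*7/20 = 27/80
  d_1[B] = 1/4*3/5 + 1/4*3/20 + 1/2*2/5 = 31/80
  d_1[C] = 1/4*1/10 + 1/4*1/2 + 1/2*1/4 = 11/40
d_1 = (A=27/80, B=31/80, C=11/40)
  d_2[A] = 27/80*3/10 + 31/80*7/20 + 11/40*7/20 = 533/1600
  d_2[B] = 27/80*3/5 + 31/80*3/20 + 11/40*2/5 = 593/1600
  d_2[C] = 27/80*1/10 + 31/80*1/2 + 11/40*1/4 = 237/800
d_2 = (A=533/1600, B=593/1600, C=237/800)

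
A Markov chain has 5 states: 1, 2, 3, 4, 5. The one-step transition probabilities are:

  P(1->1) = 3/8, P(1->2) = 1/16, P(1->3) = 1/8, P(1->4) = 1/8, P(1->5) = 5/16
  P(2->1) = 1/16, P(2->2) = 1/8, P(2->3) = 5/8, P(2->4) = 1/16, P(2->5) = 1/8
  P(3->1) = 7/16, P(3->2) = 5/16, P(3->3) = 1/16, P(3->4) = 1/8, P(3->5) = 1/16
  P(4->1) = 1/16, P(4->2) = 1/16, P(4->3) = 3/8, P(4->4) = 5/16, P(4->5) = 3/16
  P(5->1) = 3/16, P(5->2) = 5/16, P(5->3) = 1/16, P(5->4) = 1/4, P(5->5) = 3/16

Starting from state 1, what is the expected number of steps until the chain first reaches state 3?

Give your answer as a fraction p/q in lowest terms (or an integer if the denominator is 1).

Let h_i = expected steps to first reach 3 from state i.
Boundary: h_3 = 0.
First-step equations for the other states:
  h_1 = 1 + 3/8*h_1 + 1/16*h_2 + 1/8*h_3 + 1/8*h_4 + 5/16*h_5
  h_2 = 1 + 1/16*h_1 + 1/8*h_2 + 5/8*h_3 + 1/16*h_4 + 1/8*h_5
  h_4 = 1 + 1/16*h_1 + 1/16*h_2 + 3/8*h_3 + 5/16*h_4 + 3/16*h_5
  h_5 = 1 + 3/16*h_1 + 5/16*h_2 + 1/16*h_3 + 1/4*h_4 + 3/16*h_5

Substituting h_3 = 0 and rearranging gives the linear system (I - Q) h = 1:
  [5/8, -1/16, -1/8, -5/16] . (h_1, h_2, h_4, h_5) = 1
  [-1/16, 7/8, -1/16, -1/8] . (h_1, h_2, h_4, h_5) = 1
  [-1/16, -1/16, 11/16, -3/16] . (h_1, h_2, h_4, h_5) = 1
  [-3/16, -5/16, -1/4, 13/16] . (h_1, h_2, h_4, h_5) = 1

Solving yields:
  h_1 = 29744/6547
  h_2 = 14984/6547
  h_4 = 20992/6547
  h_5 = 27144/6547

Starting state is 1, so the expected hitting time is h_1 = 29744/6547.

Answer: 29744/6547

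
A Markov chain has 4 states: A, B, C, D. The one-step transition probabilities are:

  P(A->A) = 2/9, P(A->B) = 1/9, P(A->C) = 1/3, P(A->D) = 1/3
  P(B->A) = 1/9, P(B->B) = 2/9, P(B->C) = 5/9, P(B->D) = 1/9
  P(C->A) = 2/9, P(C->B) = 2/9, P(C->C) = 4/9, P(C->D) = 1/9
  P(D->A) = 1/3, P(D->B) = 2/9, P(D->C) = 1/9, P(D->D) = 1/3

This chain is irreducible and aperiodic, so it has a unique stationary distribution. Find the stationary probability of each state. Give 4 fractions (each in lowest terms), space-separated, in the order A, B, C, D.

Answer: 121/542 107/542 101/271 56/271

Derivation:
The stationary distribution satisfies pi = pi * P, i.e.:
  pi_A = 2/9*pi_A + 1/9*pi_B + 2/9*pi_C + 1/3*pi_D
  pi_B = 1/9*pi_A + 2/9*pi_B + 2/9*pi_C + 2/9*pi_D
  pi_C = 1/3*pi_A + 5/9*pi_B + 4/9*pi_C + 1/9*pi_D
  pi_D = 1/3*pi_A + 1/9*pi_B + 1/9*pi_C + 1/3*pi_D
with normalization: pi_A + pi_B + pi_C + pi_D = 1.

Using the first 3 balance equations plus normalization, the linear system A*pi = b is:
  [-7/9, 1/9, 2/9, 1/3] . pi = 0
  [1/9, -7/9, 2/9, 2/9] . pi = 0
  [1/3, 5/9, -5/9, 1/9] . pi = 0
  [1, 1, 1, 1] . pi = 1

Solving yields:
  pi_A = 121/542
  pi_B = 107/542
  pi_C = 101/271
  pi_D = 56/271

Verification (pi * P):
  121/542*2/9 + 107/542*1/9 + 101/271*2/9 + 56/271*1/3 = 121/542 = pi_A  (ok)
  121/542*1/9 + 107/542*2/9 + 101/271*2/9 + 56/271*2/9 = 107/542 = pi_B  (ok)
  121/542*1/3 + 107/542*5/9 + 101/271*4/9 + 56/271*1/9 = 101/271 = pi_C  (ok)
  121/542*1/3 + 107/542*1/9 + 101/271*1/9 + 56/271*1/3 = 56/271 = pi_D  (ok)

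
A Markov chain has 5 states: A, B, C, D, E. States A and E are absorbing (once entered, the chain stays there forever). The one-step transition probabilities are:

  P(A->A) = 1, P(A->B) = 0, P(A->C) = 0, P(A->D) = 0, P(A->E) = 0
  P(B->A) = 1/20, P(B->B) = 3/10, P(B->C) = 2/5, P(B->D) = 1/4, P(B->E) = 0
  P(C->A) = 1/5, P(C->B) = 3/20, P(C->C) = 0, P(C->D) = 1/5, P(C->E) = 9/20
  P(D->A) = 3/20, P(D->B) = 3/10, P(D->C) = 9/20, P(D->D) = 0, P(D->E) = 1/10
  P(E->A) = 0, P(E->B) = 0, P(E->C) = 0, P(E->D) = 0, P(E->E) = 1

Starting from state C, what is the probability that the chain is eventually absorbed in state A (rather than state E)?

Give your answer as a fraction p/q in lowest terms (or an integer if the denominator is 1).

Let a_i = P(absorbed in A | start in state i).
Boundary conditions: a_A = 1, a_E = 0.
For each transient state i, a_i = sum_j P(i->j) * a_j:
  a_B = 1/20*a_A + 3/10*a_B + 2/5*a_C + 1/4*a_D + 0*a_E
  a_C = 1/5*a_A + 3/20*a_B + 0*a_C + 1/5*a_D + 9/20*a_E
  a_D = 3/20*a_A + 3/10*a_B + 9/20*a_C + 0*a_D + 1/10*a_E

Substituting a_A = 1 and a_E = 0, rearrange to (I - Q) a = r where r[i] = P(i -> A):
  [7/10, -2/5, -1/4] . (a_B, a_C, a_D) = 1/20
  [-3/20, 1, -1/5] . (a_B, a_C, a_D) = 1/5
  [-3/10, -9/20, 1] . (a_B, a_C, a_D) = 3/20

Solving yields:
  a_B = 1580/3689
  a_C = 1297/3689
  a_D = 1611/3689

Starting state is C, so the absorption probability is a_C = 1297/3689.

Answer: 1297/3689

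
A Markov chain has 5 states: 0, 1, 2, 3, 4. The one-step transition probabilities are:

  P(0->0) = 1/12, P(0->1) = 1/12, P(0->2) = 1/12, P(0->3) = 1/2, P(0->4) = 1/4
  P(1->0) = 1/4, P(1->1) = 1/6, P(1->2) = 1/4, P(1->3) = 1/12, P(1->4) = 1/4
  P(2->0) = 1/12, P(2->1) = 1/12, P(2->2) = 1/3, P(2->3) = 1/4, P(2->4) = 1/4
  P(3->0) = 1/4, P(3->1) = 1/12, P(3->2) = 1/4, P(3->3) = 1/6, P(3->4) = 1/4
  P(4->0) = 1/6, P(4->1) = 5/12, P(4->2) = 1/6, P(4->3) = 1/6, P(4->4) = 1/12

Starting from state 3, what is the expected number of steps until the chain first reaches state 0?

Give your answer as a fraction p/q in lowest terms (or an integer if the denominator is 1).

Let h_i = expected steps to first reach 0 from state i.
Boundary: h_0 = 0.
First-step equations for the other states:
  h_1 = 1 + 1/4*h_0 + 1/6*h_1 + 1/4*h_2 + 1/12*h_3 + 1/4*h_4
  h_2 = 1 + 1/12*h_0 + 1/12*h_1 + 1/3*h_2 + 1/4*h_3 + 1/4*h_4
  h_3 = 1 + 1/4*h_0 + 1/12*h_1 + 1/4*h_2 + 1/6*h_3 + 1/4*h_4
  h_4 = 1 + 1/6*h_0 + 5/12*h_1 + 1/6*h_2 + 1/6*h_3 + 1/12*h_4

Substituting h_0 = 0 and rearranging gives the linear system (I - Q) h = 1:
  [5/6, -1/4, -1/12, -1/4] . (h_1, h_2, h_3, h_4) = 1
  [-1/12, 2/3, -1/4, -1/4] . (h_1, h_2, h_3, h_4) = 1
  [-1/12, -1/4, 5/6, -1/4] . (h_1, h_2, h_3, h_4) = 1
  [-5/12, -1/6, -1/6, 11/12] . (h_1, h_2, h_3, h_4) = 1

Solving yields:
  h_1 = 616/117
  h_2 = 56/9
  h_3 = 616/117
  h_4 = 652/117

Starting state is 3, so the expected hitting time is h_3 = 616/117.

Answer: 616/117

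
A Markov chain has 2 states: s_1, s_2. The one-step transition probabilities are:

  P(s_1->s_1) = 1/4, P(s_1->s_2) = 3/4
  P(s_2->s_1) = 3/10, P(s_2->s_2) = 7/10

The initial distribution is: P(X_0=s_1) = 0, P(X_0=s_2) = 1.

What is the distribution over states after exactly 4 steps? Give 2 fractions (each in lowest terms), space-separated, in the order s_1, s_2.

Answer: 22857/80000 57143/80000

Derivation:
Propagating the distribution step by step (d_{t+1} = d_t * P):
d_0 = (s_1=0, s_2=1)
  d_1[s_1] = 0*1/4 + 1*3/10 = 3/10
  d_1[s_2] = 0*3/4 + 1*7/10 = 7/10
d_1 = (s_1=3/10, s_2=7/10)
  d_2[s_1] = 3/10*1/4 + 7/10*3/10 = 57/200
  d_2[s_2] = 3/10*3/4 + 7/10*7/10 = 143/200
d_2 = (s_1=57/200, s_2=143/200)
  d_3[s_1] = 57/200*1/4 + 143/200*3/10 = 1143/4000
  d_3[s_2] = 57/200*3/4 + 143/200*7/10 = 2857/4000
d_3 = (s_1=1143/4000, s_2=2857/4000)
  d_4[s_1] = 1143/4000*1/4 + 2857/4000*3/10 = 22857/80000
  d_4[s_2] = 1143/4000*3/4 + 2857/4000*7/10 = 57143/80000
d_4 = (s_1=22857/80000, s_2=57143/80000)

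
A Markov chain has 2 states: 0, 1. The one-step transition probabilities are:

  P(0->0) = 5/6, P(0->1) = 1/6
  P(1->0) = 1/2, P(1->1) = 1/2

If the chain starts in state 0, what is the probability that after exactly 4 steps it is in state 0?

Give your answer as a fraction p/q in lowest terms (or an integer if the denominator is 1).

Answer: 61/81

Derivation:
Computing P^4 by repeated multiplication:
P^1 =
  0: [5/6, 1/6]
  1: [1/2, 1/2]
P^2 =
  0: [7/9, 2/9]
  1: [2/3, 1/3]
P^3 =
  0: [41/54, 13/54]
  1: [13/18, 5/18]
P^4 =
  0: [61/81, 20/81]
  1: [20/27, 7/27]

(P^4)[0 -> 0] = 61/81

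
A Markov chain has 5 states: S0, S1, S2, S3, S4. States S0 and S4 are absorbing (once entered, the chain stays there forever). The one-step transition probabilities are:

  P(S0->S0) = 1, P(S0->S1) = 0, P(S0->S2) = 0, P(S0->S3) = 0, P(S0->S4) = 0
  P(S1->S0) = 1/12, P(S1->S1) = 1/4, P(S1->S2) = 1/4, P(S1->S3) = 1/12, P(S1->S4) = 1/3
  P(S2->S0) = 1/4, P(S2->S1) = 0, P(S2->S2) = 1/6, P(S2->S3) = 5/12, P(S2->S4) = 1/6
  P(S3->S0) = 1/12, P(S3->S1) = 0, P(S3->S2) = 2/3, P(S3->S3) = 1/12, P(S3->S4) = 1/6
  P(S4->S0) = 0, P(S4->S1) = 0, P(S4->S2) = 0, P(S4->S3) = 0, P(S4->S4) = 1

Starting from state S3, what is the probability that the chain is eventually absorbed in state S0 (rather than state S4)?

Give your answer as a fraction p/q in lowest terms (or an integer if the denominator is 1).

Answer: 17/35

Derivation:
Let a_i = P(absorbed in S0 | start in state i).
Boundary conditions: a_S0 = 1, a_S4 = 0.
For each transient state i, a_i = sum_j P(i->j) * a_j:
  a_S1 = 1/12*a_S0 + 1/4*a_S1 + 1/4*a_S2 + 1/12*a_S3 + 1/3*a_S4
  a_S2 = 1/4*a_S0 + 0*a_S1 + 1/6*a_S2 + 5/12*a_S3 + 1/6*a_S4
  a_S3 = 1/12*a_S0 + 0*a_S1 + 2/3*a_S2 + 1/12*a_S3 + 1/6*a_S4

Substituting a_S0 = 1 and a_S4 = 0, rearrange to (I - Q) a = r where r[i] = P(i -> S0):
  [3/4, -1/4, -1/12] . (a_S1, a_S2, a_S3) = 1/12
  [0, 5/6, -5/12] . (a_S1, a_S2, a_S3) = 1/4
  [0, -2/3, 11/12] . (a_S1, a_S2, a_S3) = 1/12

Solving yields:
  a_S1 = 109/315
  a_S2 = 19/35
  a_S3 = 17/35

Starting state is S3, so the absorption probability is a_S3 = 17/35.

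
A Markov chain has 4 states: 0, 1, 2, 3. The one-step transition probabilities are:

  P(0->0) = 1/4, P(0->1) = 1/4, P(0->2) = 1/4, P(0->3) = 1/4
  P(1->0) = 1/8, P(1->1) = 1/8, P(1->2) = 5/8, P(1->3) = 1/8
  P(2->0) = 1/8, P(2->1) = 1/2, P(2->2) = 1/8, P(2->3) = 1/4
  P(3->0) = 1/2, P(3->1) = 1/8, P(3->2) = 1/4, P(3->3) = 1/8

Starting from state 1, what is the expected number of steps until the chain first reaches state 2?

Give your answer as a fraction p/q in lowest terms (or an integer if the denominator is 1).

Answer: 53/26

Derivation:
Let h_i = expected steps to first reach 2 from state i.
Boundary: h_2 = 0.
First-step equations for the other states:
  h_0 = 1 + 1/4*h_0 + 1/4*h_1 + 1/4*h_2 + 1/4*h_3
  h_1 = 1 + 1/8*h_0 + 1/8*h_1 + 5/8*h_2 + 1/8*h_3
  h_3 = 1 + 1/2*h_0 + 1/8*h_1 + 1/4*h_2 + 1/8*h_3

Substituting h_2 = 0 and rearranging gives the linear system (I - Q) h = 1:
  [3/4, -1/4, -1/4] . (h_0, h_1, h_3) = 1
  [-1/8, 7/8, -1/8] . (h_0, h_1, h_3) = 1
  [-1/2, -1/8, 7/8] . (h_0, h_1, h_3) = 1

Solving yields:
  h_0 = 40/13
  h_1 = 53/26
  h_3 = 83/26

Starting state is 1, so the expected hitting time is h_1 = 53/26.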